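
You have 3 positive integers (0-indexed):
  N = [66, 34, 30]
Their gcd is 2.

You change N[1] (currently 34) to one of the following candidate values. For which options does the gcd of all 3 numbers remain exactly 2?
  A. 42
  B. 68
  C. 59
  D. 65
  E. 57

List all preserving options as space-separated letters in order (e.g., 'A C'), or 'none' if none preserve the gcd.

Answer: B

Derivation:
Old gcd = 2; gcd of others (without N[1]) = 6
New gcd for candidate v: gcd(6, v). Preserves old gcd iff gcd(6, v) = 2.
  Option A: v=42, gcd(6,42)=6 -> changes
  Option B: v=68, gcd(6,68)=2 -> preserves
  Option C: v=59, gcd(6,59)=1 -> changes
  Option D: v=65, gcd(6,65)=1 -> changes
  Option E: v=57, gcd(6,57)=3 -> changes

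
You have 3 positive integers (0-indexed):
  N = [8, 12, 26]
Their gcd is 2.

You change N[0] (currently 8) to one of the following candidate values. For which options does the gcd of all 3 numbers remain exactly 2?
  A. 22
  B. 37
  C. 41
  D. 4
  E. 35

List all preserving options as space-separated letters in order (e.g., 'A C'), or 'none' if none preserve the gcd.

Answer: A D

Derivation:
Old gcd = 2; gcd of others (without N[0]) = 2
New gcd for candidate v: gcd(2, v). Preserves old gcd iff gcd(2, v) = 2.
  Option A: v=22, gcd(2,22)=2 -> preserves
  Option B: v=37, gcd(2,37)=1 -> changes
  Option C: v=41, gcd(2,41)=1 -> changes
  Option D: v=4, gcd(2,4)=2 -> preserves
  Option E: v=35, gcd(2,35)=1 -> changes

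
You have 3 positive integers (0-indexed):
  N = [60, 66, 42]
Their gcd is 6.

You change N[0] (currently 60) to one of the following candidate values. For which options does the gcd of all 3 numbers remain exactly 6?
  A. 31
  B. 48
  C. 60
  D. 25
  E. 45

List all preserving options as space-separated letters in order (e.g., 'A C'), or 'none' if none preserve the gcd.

Answer: B C

Derivation:
Old gcd = 6; gcd of others (without N[0]) = 6
New gcd for candidate v: gcd(6, v). Preserves old gcd iff gcd(6, v) = 6.
  Option A: v=31, gcd(6,31)=1 -> changes
  Option B: v=48, gcd(6,48)=6 -> preserves
  Option C: v=60, gcd(6,60)=6 -> preserves
  Option D: v=25, gcd(6,25)=1 -> changes
  Option E: v=45, gcd(6,45)=3 -> changes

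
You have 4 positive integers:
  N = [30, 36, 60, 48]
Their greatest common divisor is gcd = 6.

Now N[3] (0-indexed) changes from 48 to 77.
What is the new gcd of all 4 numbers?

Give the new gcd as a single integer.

Answer: 1

Derivation:
Numbers: [30, 36, 60, 48], gcd = 6
Change: index 3, 48 -> 77
gcd of the OTHER numbers (without index 3): gcd([30, 36, 60]) = 6
New gcd = gcd(g_others, new_val) = gcd(6, 77) = 1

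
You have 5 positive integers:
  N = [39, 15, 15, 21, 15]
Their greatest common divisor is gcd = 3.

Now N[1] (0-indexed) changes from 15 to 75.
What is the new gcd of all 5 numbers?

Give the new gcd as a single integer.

Answer: 3

Derivation:
Numbers: [39, 15, 15, 21, 15], gcd = 3
Change: index 1, 15 -> 75
gcd of the OTHER numbers (without index 1): gcd([39, 15, 21, 15]) = 3
New gcd = gcd(g_others, new_val) = gcd(3, 75) = 3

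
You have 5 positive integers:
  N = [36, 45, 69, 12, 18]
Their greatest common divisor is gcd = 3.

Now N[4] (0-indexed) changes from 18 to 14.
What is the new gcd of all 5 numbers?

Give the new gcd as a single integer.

Numbers: [36, 45, 69, 12, 18], gcd = 3
Change: index 4, 18 -> 14
gcd of the OTHER numbers (without index 4): gcd([36, 45, 69, 12]) = 3
New gcd = gcd(g_others, new_val) = gcd(3, 14) = 1

Answer: 1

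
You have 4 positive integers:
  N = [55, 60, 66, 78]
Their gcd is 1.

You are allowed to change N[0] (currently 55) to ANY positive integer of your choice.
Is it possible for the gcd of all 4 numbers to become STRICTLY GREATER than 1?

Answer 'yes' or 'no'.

Current gcd = 1
gcd of all OTHER numbers (without N[0]=55): gcd([60, 66, 78]) = 6
The new gcd after any change is gcd(6, new_value).
This can be at most 6.
Since 6 > old gcd 1, the gcd CAN increase (e.g., set N[0] = 6).

Answer: yes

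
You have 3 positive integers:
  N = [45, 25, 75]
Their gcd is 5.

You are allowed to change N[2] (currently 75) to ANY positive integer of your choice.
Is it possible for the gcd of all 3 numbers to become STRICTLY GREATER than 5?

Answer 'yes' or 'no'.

Current gcd = 5
gcd of all OTHER numbers (without N[2]=75): gcd([45, 25]) = 5
The new gcd after any change is gcd(5, new_value).
This can be at most 5.
Since 5 = old gcd 5, the gcd can only stay the same or decrease.

Answer: no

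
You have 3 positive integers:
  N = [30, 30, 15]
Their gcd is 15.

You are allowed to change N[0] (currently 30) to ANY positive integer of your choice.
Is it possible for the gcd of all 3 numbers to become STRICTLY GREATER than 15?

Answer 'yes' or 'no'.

Answer: no

Derivation:
Current gcd = 15
gcd of all OTHER numbers (without N[0]=30): gcd([30, 15]) = 15
The new gcd after any change is gcd(15, new_value).
This can be at most 15.
Since 15 = old gcd 15, the gcd can only stay the same or decrease.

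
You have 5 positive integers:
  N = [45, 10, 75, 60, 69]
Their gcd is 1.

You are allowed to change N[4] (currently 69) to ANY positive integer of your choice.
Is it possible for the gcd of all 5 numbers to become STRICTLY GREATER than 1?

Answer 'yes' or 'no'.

Current gcd = 1
gcd of all OTHER numbers (without N[4]=69): gcd([45, 10, 75, 60]) = 5
The new gcd after any change is gcd(5, new_value).
This can be at most 5.
Since 5 > old gcd 1, the gcd CAN increase (e.g., set N[4] = 5).

Answer: yes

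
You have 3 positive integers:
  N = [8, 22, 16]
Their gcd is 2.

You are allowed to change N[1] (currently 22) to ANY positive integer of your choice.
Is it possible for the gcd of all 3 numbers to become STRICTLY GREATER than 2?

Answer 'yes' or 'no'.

Answer: yes

Derivation:
Current gcd = 2
gcd of all OTHER numbers (without N[1]=22): gcd([8, 16]) = 8
The new gcd after any change is gcd(8, new_value).
This can be at most 8.
Since 8 > old gcd 2, the gcd CAN increase (e.g., set N[1] = 8).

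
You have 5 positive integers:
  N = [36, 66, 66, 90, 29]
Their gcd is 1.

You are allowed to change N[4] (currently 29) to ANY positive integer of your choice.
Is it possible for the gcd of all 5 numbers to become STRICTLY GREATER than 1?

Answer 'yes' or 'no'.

Answer: yes

Derivation:
Current gcd = 1
gcd of all OTHER numbers (without N[4]=29): gcd([36, 66, 66, 90]) = 6
The new gcd after any change is gcd(6, new_value).
This can be at most 6.
Since 6 > old gcd 1, the gcd CAN increase (e.g., set N[4] = 6).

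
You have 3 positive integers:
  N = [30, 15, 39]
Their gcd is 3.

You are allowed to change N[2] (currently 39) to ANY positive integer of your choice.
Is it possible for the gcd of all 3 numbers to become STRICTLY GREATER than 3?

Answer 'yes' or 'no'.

Current gcd = 3
gcd of all OTHER numbers (without N[2]=39): gcd([30, 15]) = 15
The new gcd after any change is gcd(15, new_value).
This can be at most 15.
Since 15 > old gcd 3, the gcd CAN increase (e.g., set N[2] = 15).

Answer: yes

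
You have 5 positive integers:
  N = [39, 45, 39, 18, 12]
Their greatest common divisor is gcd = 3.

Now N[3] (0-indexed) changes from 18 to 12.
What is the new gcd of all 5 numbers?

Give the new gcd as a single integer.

Numbers: [39, 45, 39, 18, 12], gcd = 3
Change: index 3, 18 -> 12
gcd of the OTHER numbers (without index 3): gcd([39, 45, 39, 12]) = 3
New gcd = gcd(g_others, new_val) = gcd(3, 12) = 3

Answer: 3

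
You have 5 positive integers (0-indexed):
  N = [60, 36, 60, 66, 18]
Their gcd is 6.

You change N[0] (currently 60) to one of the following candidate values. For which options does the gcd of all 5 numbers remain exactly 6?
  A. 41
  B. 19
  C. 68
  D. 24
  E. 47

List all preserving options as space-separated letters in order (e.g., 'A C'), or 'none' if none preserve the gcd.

Old gcd = 6; gcd of others (without N[0]) = 6
New gcd for candidate v: gcd(6, v). Preserves old gcd iff gcd(6, v) = 6.
  Option A: v=41, gcd(6,41)=1 -> changes
  Option B: v=19, gcd(6,19)=1 -> changes
  Option C: v=68, gcd(6,68)=2 -> changes
  Option D: v=24, gcd(6,24)=6 -> preserves
  Option E: v=47, gcd(6,47)=1 -> changes

Answer: D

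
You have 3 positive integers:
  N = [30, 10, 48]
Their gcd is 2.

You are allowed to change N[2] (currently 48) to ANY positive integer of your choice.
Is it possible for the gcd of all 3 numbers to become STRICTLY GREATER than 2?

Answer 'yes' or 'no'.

Answer: yes

Derivation:
Current gcd = 2
gcd of all OTHER numbers (without N[2]=48): gcd([30, 10]) = 10
The new gcd after any change is gcd(10, new_value).
This can be at most 10.
Since 10 > old gcd 2, the gcd CAN increase (e.g., set N[2] = 10).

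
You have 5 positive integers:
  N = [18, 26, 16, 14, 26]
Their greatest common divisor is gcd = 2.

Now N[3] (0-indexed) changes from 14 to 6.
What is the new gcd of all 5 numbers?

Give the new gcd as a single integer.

Answer: 2

Derivation:
Numbers: [18, 26, 16, 14, 26], gcd = 2
Change: index 3, 14 -> 6
gcd of the OTHER numbers (without index 3): gcd([18, 26, 16, 26]) = 2
New gcd = gcd(g_others, new_val) = gcd(2, 6) = 2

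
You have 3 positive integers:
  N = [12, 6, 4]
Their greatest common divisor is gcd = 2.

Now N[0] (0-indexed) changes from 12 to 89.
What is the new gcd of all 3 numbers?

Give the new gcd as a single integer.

Answer: 1

Derivation:
Numbers: [12, 6, 4], gcd = 2
Change: index 0, 12 -> 89
gcd of the OTHER numbers (without index 0): gcd([6, 4]) = 2
New gcd = gcd(g_others, new_val) = gcd(2, 89) = 1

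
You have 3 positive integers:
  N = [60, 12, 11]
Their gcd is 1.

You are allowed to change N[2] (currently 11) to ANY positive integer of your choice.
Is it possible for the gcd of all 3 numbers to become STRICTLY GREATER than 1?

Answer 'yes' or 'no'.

Answer: yes

Derivation:
Current gcd = 1
gcd of all OTHER numbers (without N[2]=11): gcd([60, 12]) = 12
The new gcd after any change is gcd(12, new_value).
This can be at most 12.
Since 12 > old gcd 1, the gcd CAN increase (e.g., set N[2] = 12).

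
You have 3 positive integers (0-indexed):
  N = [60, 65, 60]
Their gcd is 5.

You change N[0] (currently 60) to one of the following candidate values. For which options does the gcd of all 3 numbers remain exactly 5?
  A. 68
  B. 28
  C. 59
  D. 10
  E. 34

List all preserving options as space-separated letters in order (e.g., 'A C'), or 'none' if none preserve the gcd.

Old gcd = 5; gcd of others (without N[0]) = 5
New gcd for candidate v: gcd(5, v). Preserves old gcd iff gcd(5, v) = 5.
  Option A: v=68, gcd(5,68)=1 -> changes
  Option B: v=28, gcd(5,28)=1 -> changes
  Option C: v=59, gcd(5,59)=1 -> changes
  Option D: v=10, gcd(5,10)=5 -> preserves
  Option E: v=34, gcd(5,34)=1 -> changes

Answer: D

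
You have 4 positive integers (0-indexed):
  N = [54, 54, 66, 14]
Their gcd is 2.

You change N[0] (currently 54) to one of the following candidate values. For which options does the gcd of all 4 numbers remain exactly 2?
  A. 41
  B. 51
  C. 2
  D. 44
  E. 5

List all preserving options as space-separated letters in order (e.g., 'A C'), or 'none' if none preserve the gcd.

Answer: C D

Derivation:
Old gcd = 2; gcd of others (without N[0]) = 2
New gcd for candidate v: gcd(2, v). Preserves old gcd iff gcd(2, v) = 2.
  Option A: v=41, gcd(2,41)=1 -> changes
  Option B: v=51, gcd(2,51)=1 -> changes
  Option C: v=2, gcd(2,2)=2 -> preserves
  Option D: v=44, gcd(2,44)=2 -> preserves
  Option E: v=5, gcd(2,5)=1 -> changes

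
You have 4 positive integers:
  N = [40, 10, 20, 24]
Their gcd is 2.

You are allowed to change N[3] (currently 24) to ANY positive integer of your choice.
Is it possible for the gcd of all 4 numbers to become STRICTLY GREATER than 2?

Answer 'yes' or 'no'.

Current gcd = 2
gcd of all OTHER numbers (without N[3]=24): gcd([40, 10, 20]) = 10
The new gcd after any change is gcd(10, new_value).
This can be at most 10.
Since 10 > old gcd 2, the gcd CAN increase (e.g., set N[3] = 10).

Answer: yes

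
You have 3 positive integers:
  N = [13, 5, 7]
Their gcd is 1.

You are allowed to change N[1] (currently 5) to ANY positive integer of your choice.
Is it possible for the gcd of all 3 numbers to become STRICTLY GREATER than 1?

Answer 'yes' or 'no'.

Current gcd = 1
gcd of all OTHER numbers (without N[1]=5): gcd([13, 7]) = 1
The new gcd after any change is gcd(1, new_value).
This can be at most 1.
Since 1 = old gcd 1, the gcd can only stay the same or decrease.

Answer: no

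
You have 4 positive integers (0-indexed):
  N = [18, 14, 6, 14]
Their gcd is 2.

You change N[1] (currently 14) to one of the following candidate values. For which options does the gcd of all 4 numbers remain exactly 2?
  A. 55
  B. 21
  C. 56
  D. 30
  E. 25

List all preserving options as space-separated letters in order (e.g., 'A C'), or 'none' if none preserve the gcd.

Old gcd = 2; gcd of others (without N[1]) = 2
New gcd for candidate v: gcd(2, v). Preserves old gcd iff gcd(2, v) = 2.
  Option A: v=55, gcd(2,55)=1 -> changes
  Option B: v=21, gcd(2,21)=1 -> changes
  Option C: v=56, gcd(2,56)=2 -> preserves
  Option D: v=30, gcd(2,30)=2 -> preserves
  Option E: v=25, gcd(2,25)=1 -> changes

Answer: C D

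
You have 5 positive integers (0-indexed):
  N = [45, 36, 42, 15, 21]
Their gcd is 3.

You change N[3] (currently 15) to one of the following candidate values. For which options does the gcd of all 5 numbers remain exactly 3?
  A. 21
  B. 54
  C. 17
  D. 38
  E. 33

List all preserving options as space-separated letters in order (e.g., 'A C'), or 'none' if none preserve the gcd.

Answer: A B E

Derivation:
Old gcd = 3; gcd of others (without N[3]) = 3
New gcd for candidate v: gcd(3, v). Preserves old gcd iff gcd(3, v) = 3.
  Option A: v=21, gcd(3,21)=3 -> preserves
  Option B: v=54, gcd(3,54)=3 -> preserves
  Option C: v=17, gcd(3,17)=1 -> changes
  Option D: v=38, gcd(3,38)=1 -> changes
  Option E: v=33, gcd(3,33)=3 -> preserves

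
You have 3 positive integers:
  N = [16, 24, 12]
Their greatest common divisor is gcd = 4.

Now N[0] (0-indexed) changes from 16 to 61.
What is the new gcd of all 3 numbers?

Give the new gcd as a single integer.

Answer: 1

Derivation:
Numbers: [16, 24, 12], gcd = 4
Change: index 0, 16 -> 61
gcd of the OTHER numbers (without index 0): gcd([24, 12]) = 12
New gcd = gcd(g_others, new_val) = gcd(12, 61) = 1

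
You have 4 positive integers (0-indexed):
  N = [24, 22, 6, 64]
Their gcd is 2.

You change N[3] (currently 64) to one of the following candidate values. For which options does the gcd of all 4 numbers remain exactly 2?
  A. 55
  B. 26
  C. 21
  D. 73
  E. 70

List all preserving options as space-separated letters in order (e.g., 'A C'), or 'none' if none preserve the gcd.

Old gcd = 2; gcd of others (without N[3]) = 2
New gcd for candidate v: gcd(2, v). Preserves old gcd iff gcd(2, v) = 2.
  Option A: v=55, gcd(2,55)=1 -> changes
  Option B: v=26, gcd(2,26)=2 -> preserves
  Option C: v=21, gcd(2,21)=1 -> changes
  Option D: v=73, gcd(2,73)=1 -> changes
  Option E: v=70, gcd(2,70)=2 -> preserves

Answer: B E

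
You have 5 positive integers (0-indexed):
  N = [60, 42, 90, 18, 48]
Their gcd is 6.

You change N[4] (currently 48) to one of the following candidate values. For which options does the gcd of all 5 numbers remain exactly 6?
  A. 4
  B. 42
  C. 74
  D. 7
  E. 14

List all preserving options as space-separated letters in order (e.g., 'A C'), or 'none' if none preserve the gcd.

Answer: B

Derivation:
Old gcd = 6; gcd of others (without N[4]) = 6
New gcd for candidate v: gcd(6, v). Preserves old gcd iff gcd(6, v) = 6.
  Option A: v=4, gcd(6,4)=2 -> changes
  Option B: v=42, gcd(6,42)=6 -> preserves
  Option C: v=74, gcd(6,74)=2 -> changes
  Option D: v=7, gcd(6,7)=1 -> changes
  Option E: v=14, gcd(6,14)=2 -> changes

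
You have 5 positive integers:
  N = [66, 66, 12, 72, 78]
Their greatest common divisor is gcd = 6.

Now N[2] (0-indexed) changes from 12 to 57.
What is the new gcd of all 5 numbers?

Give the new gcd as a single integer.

Answer: 3

Derivation:
Numbers: [66, 66, 12, 72, 78], gcd = 6
Change: index 2, 12 -> 57
gcd of the OTHER numbers (without index 2): gcd([66, 66, 72, 78]) = 6
New gcd = gcd(g_others, new_val) = gcd(6, 57) = 3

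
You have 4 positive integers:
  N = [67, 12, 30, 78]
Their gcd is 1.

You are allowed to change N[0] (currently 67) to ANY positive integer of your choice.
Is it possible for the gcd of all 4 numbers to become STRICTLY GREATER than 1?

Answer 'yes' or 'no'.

Current gcd = 1
gcd of all OTHER numbers (without N[0]=67): gcd([12, 30, 78]) = 6
The new gcd after any change is gcd(6, new_value).
This can be at most 6.
Since 6 > old gcd 1, the gcd CAN increase (e.g., set N[0] = 6).

Answer: yes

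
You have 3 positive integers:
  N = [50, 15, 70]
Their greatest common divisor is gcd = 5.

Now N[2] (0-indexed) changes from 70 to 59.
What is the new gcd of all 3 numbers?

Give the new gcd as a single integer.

Numbers: [50, 15, 70], gcd = 5
Change: index 2, 70 -> 59
gcd of the OTHER numbers (without index 2): gcd([50, 15]) = 5
New gcd = gcd(g_others, new_val) = gcd(5, 59) = 1

Answer: 1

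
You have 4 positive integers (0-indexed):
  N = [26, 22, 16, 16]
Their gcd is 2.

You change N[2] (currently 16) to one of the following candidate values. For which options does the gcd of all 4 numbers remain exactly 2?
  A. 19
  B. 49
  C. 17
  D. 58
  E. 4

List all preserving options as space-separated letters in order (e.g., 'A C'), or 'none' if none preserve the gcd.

Old gcd = 2; gcd of others (without N[2]) = 2
New gcd for candidate v: gcd(2, v). Preserves old gcd iff gcd(2, v) = 2.
  Option A: v=19, gcd(2,19)=1 -> changes
  Option B: v=49, gcd(2,49)=1 -> changes
  Option C: v=17, gcd(2,17)=1 -> changes
  Option D: v=58, gcd(2,58)=2 -> preserves
  Option E: v=4, gcd(2,4)=2 -> preserves

Answer: D E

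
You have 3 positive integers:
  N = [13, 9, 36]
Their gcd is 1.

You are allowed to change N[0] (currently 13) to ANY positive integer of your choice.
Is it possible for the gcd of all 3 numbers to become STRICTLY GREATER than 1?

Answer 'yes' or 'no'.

Current gcd = 1
gcd of all OTHER numbers (without N[0]=13): gcd([9, 36]) = 9
The new gcd after any change is gcd(9, new_value).
This can be at most 9.
Since 9 > old gcd 1, the gcd CAN increase (e.g., set N[0] = 9).

Answer: yes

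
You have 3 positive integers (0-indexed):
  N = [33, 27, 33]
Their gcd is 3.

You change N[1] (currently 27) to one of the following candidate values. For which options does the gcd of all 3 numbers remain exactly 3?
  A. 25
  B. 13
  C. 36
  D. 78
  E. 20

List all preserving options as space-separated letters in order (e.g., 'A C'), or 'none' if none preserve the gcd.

Answer: C D

Derivation:
Old gcd = 3; gcd of others (without N[1]) = 33
New gcd for candidate v: gcd(33, v). Preserves old gcd iff gcd(33, v) = 3.
  Option A: v=25, gcd(33,25)=1 -> changes
  Option B: v=13, gcd(33,13)=1 -> changes
  Option C: v=36, gcd(33,36)=3 -> preserves
  Option D: v=78, gcd(33,78)=3 -> preserves
  Option E: v=20, gcd(33,20)=1 -> changes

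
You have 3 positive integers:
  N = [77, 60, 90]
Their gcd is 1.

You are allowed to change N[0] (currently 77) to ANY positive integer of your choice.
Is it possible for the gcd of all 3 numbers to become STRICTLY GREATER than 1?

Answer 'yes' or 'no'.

Answer: yes

Derivation:
Current gcd = 1
gcd of all OTHER numbers (without N[0]=77): gcd([60, 90]) = 30
The new gcd after any change is gcd(30, new_value).
This can be at most 30.
Since 30 > old gcd 1, the gcd CAN increase (e.g., set N[0] = 30).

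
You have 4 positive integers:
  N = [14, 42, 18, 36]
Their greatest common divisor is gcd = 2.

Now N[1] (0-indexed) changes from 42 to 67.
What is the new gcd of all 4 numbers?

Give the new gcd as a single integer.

Answer: 1

Derivation:
Numbers: [14, 42, 18, 36], gcd = 2
Change: index 1, 42 -> 67
gcd of the OTHER numbers (without index 1): gcd([14, 18, 36]) = 2
New gcd = gcd(g_others, new_val) = gcd(2, 67) = 1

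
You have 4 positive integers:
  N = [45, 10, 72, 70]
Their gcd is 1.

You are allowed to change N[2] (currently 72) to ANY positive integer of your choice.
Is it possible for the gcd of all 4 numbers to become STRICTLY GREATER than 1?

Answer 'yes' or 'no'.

Answer: yes

Derivation:
Current gcd = 1
gcd of all OTHER numbers (without N[2]=72): gcd([45, 10, 70]) = 5
The new gcd after any change is gcd(5, new_value).
This can be at most 5.
Since 5 > old gcd 1, the gcd CAN increase (e.g., set N[2] = 5).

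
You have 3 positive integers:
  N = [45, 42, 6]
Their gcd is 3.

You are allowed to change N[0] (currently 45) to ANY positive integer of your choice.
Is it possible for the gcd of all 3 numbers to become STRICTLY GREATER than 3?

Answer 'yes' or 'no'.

Current gcd = 3
gcd of all OTHER numbers (without N[0]=45): gcd([42, 6]) = 6
The new gcd after any change is gcd(6, new_value).
This can be at most 6.
Since 6 > old gcd 3, the gcd CAN increase (e.g., set N[0] = 6).

Answer: yes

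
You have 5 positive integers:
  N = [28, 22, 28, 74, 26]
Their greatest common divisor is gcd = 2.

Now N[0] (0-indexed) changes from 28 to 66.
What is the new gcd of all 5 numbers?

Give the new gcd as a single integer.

Numbers: [28, 22, 28, 74, 26], gcd = 2
Change: index 0, 28 -> 66
gcd of the OTHER numbers (without index 0): gcd([22, 28, 74, 26]) = 2
New gcd = gcd(g_others, new_val) = gcd(2, 66) = 2

Answer: 2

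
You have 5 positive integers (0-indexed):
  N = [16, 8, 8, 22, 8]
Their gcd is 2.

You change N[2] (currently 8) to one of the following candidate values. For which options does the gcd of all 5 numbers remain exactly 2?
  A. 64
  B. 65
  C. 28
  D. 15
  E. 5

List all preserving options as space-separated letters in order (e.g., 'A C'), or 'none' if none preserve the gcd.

Answer: A C

Derivation:
Old gcd = 2; gcd of others (without N[2]) = 2
New gcd for candidate v: gcd(2, v). Preserves old gcd iff gcd(2, v) = 2.
  Option A: v=64, gcd(2,64)=2 -> preserves
  Option B: v=65, gcd(2,65)=1 -> changes
  Option C: v=28, gcd(2,28)=2 -> preserves
  Option D: v=15, gcd(2,15)=1 -> changes
  Option E: v=5, gcd(2,5)=1 -> changes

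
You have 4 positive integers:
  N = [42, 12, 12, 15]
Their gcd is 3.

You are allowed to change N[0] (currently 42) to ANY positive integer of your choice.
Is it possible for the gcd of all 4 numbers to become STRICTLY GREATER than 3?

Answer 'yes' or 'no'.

Current gcd = 3
gcd of all OTHER numbers (without N[0]=42): gcd([12, 12, 15]) = 3
The new gcd after any change is gcd(3, new_value).
This can be at most 3.
Since 3 = old gcd 3, the gcd can only stay the same or decrease.

Answer: no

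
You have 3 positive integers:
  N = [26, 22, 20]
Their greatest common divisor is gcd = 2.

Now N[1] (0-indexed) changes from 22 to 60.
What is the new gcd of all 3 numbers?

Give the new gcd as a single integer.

Answer: 2

Derivation:
Numbers: [26, 22, 20], gcd = 2
Change: index 1, 22 -> 60
gcd of the OTHER numbers (without index 1): gcd([26, 20]) = 2
New gcd = gcd(g_others, new_val) = gcd(2, 60) = 2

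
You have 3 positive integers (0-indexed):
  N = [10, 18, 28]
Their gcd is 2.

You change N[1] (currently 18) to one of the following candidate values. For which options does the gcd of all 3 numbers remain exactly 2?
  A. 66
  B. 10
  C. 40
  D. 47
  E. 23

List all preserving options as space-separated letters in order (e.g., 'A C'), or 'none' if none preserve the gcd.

Answer: A B C

Derivation:
Old gcd = 2; gcd of others (without N[1]) = 2
New gcd for candidate v: gcd(2, v). Preserves old gcd iff gcd(2, v) = 2.
  Option A: v=66, gcd(2,66)=2 -> preserves
  Option B: v=10, gcd(2,10)=2 -> preserves
  Option C: v=40, gcd(2,40)=2 -> preserves
  Option D: v=47, gcd(2,47)=1 -> changes
  Option E: v=23, gcd(2,23)=1 -> changes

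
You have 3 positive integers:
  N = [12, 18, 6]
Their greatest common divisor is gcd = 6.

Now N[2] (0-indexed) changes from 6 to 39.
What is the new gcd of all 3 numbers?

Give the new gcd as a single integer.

Numbers: [12, 18, 6], gcd = 6
Change: index 2, 6 -> 39
gcd of the OTHER numbers (without index 2): gcd([12, 18]) = 6
New gcd = gcd(g_others, new_val) = gcd(6, 39) = 3

Answer: 3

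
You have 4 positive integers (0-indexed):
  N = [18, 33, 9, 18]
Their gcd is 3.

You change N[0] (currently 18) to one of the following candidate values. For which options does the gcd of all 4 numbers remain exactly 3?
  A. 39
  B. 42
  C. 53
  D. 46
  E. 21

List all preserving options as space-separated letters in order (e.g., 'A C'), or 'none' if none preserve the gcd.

Answer: A B E

Derivation:
Old gcd = 3; gcd of others (without N[0]) = 3
New gcd for candidate v: gcd(3, v). Preserves old gcd iff gcd(3, v) = 3.
  Option A: v=39, gcd(3,39)=3 -> preserves
  Option B: v=42, gcd(3,42)=3 -> preserves
  Option C: v=53, gcd(3,53)=1 -> changes
  Option D: v=46, gcd(3,46)=1 -> changes
  Option E: v=21, gcd(3,21)=3 -> preserves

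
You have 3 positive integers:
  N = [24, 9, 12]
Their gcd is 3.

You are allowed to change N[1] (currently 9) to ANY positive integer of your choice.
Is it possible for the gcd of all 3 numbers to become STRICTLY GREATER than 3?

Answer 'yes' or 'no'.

Current gcd = 3
gcd of all OTHER numbers (without N[1]=9): gcd([24, 12]) = 12
The new gcd after any change is gcd(12, new_value).
This can be at most 12.
Since 12 > old gcd 3, the gcd CAN increase (e.g., set N[1] = 12).

Answer: yes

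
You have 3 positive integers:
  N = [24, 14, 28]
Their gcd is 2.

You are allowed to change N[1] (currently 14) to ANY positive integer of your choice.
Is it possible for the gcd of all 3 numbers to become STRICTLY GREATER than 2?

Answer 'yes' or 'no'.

Current gcd = 2
gcd of all OTHER numbers (without N[1]=14): gcd([24, 28]) = 4
The new gcd after any change is gcd(4, new_value).
This can be at most 4.
Since 4 > old gcd 2, the gcd CAN increase (e.g., set N[1] = 4).

Answer: yes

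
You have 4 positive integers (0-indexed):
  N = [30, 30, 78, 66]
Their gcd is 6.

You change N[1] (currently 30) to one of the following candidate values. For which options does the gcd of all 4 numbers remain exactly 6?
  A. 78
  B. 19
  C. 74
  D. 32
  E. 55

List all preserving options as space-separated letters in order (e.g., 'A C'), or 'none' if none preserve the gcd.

Old gcd = 6; gcd of others (without N[1]) = 6
New gcd for candidate v: gcd(6, v). Preserves old gcd iff gcd(6, v) = 6.
  Option A: v=78, gcd(6,78)=6 -> preserves
  Option B: v=19, gcd(6,19)=1 -> changes
  Option C: v=74, gcd(6,74)=2 -> changes
  Option D: v=32, gcd(6,32)=2 -> changes
  Option E: v=55, gcd(6,55)=1 -> changes

Answer: A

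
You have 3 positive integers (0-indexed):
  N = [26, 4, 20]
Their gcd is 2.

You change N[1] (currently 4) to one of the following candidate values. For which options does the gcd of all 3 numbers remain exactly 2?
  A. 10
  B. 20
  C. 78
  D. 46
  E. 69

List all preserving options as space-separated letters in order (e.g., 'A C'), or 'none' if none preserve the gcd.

Old gcd = 2; gcd of others (without N[1]) = 2
New gcd for candidate v: gcd(2, v). Preserves old gcd iff gcd(2, v) = 2.
  Option A: v=10, gcd(2,10)=2 -> preserves
  Option B: v=20, gcd(2,20)=2 -> preserves
  Option C: v=78, gcd(2,78)=2 -> preserves
  Option D: v=46, gcd(2,46)=2 -> preserves
  Option E: v=69, gcd(2,69)=1 -> changes

Answer: A B C D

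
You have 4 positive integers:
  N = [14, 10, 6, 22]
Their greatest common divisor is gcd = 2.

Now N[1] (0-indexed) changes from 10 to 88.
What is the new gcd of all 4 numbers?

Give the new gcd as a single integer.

Answer: 2

Derivation:
Numbers: [14, 10, 6, 22], gcd = 2
Change: index 1, 10 -> 88
gcd of the OTHER numbers (without index 1): gcd([14, 6, 22]) = 2
New gcd = gcd(g_others, new_val) = gcd(2, 88) = 2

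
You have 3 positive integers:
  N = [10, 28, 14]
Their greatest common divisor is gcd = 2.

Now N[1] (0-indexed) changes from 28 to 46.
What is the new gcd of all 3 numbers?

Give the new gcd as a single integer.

Answer: 2

Derivation:
Numbers: [10, 28, 14], gcd = 2
Change: index 1, 28 -> 46
gcd of the OTHER numbers (without index 1): gcd([10, 14]) = 2
New gcd = gcd(g_others, new_val) = gcd(2, 46) = 2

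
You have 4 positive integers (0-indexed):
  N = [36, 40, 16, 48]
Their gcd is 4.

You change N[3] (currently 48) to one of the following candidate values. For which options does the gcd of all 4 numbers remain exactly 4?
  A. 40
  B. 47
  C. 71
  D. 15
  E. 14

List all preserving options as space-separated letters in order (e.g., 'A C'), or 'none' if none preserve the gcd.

Old gcd = 4; gcd of others (without N[3]) = 4
New gcd for candidate v: gcd(4, v). Preserves old gcd iff gcd(4, v) = 4.
  Option A: v=40, gcd(4,40)=4 -> preserves
  Option B: v=47, gcd(4,47)=1 -> changes
  Option C: v=71, gcd(4,71)=1 -> changes
  Option D: v=15, gcd(4,15)=1 -> changes
  Option E: v=14, gcd(4,14)=2 -> changes

Answer: A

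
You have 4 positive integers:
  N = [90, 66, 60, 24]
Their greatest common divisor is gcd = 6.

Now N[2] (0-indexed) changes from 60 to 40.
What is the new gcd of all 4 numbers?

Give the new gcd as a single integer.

Answer: 2

Derivation:
Numbers: [90, 66, 60, 24], gcd = 6
Change: index 2, 60 -> 40
gcd of the OTHER numbers (without index 2): gcd([90, 66, 24]) = 6
New gcd = gcd(g_others, new_val) = gcd(6, 40) = 2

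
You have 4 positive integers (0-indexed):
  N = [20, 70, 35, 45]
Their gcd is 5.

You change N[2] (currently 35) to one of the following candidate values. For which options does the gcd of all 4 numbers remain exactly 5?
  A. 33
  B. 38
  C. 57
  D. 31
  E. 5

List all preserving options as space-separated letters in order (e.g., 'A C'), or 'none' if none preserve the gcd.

Old gcd = 5; gcd of others (without N[2]) = 5
New gcd for candidate v: gcd(5, v). Preserves old gcd iff gcd(5, v) = 5.
  Option A: v=33, gcd(5,33)=1 -> changes
  Option B: v=38, gcd(5,38)=1 -> changes
  Option C: v=57, gcd(5,57)=1 -> changes
  Option D: v=31, gcd(5,31)=1 -> changes
  Option E: v=5, gcd(5,5)=5 -> preserves

Answer: E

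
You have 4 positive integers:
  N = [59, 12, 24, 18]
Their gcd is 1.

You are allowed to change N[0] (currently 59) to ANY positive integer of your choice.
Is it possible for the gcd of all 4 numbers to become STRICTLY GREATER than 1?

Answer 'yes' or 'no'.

Answer: yes

Derivation:
Current gcd = 1
gcd of all OTHER numbers (without N[0]=59): gcd([12, 24, 18]) = 6
The new gcd after any change is gcd(6, new_value).
This can be at most 6.
Since 6 > old gcd 1, the gcd CAN increase (e.g., set N[0] = 6).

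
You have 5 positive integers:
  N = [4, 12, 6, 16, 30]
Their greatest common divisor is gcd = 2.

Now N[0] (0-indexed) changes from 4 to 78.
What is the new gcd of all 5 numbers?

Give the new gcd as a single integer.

Answer: 2

Derivation:
Numbers: [4, 12, 6, 16, 30], gcd = 2
Change: index 0, 4 -> 78
gcd of the OTHER numbers (without index 0): gcd([12, 6, 16, 30]) = 2
New gcd = gcd(g_others, new_val) = gcd(2, 78) = 2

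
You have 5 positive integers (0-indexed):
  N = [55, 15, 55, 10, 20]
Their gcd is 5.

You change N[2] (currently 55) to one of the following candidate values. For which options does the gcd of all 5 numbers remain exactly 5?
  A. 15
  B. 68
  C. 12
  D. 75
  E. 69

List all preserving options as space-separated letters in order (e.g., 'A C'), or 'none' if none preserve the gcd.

Answer: A D

Derivation:
Old gcd = 5; gcd of others (without N[2]) = 5
New gcd for candidate v: gcd(5, v). Preserves old gcd iff gcd(5, v) = 5.
  Option A: v=15, gcd(5,15)=5 -> preserves
  Option B: v=68, gcd(5,68)=1 -> changes
  Option C: v=12, gcd(5,12)=1 -> changes
  Option D: v=75, gcd(5,75)=5 -> preserves
  Option E: v=69, gcd(5,69)=1 -> changes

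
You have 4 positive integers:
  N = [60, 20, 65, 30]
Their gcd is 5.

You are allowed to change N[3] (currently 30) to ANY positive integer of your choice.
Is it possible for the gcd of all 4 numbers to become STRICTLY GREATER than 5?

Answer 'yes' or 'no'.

Answer: no

Derivation:
Current gcd = 5
gcd of all OTHER numbers (without N[3]=30): gcd([60, 20, 65]) = 5
The new gcd after any change is gcd(5, new_value).
This can be at most 5.
Since 5 = old gcd 5, the gcd can only stay the same or decrease.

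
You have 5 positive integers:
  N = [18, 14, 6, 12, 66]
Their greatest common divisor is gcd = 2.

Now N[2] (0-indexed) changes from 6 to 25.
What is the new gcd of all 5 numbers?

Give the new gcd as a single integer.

Answer: 1

Derivation:
Numbers: [18, 14, 6, 12, 66], gcd = 2
Change: index 2, 6 -> 25
gcd of the OTHER numbers (without index 2): gcd([18, 14, 12, 66]) = 2
New gcd = gcd(g_others, new_val) = gcd(2, 25) = 1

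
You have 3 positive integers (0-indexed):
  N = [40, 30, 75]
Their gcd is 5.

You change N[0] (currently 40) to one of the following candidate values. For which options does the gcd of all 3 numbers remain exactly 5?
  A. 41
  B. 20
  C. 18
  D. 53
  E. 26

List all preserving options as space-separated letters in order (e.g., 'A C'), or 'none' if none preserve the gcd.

Answer: B

Derivation:
Old gcd = 5; gcd of others (without N[0]) = 15
New gcd for candidate v: gcd(15, v). Preserves old gcd iff gcd(15, v) = 5.
  Option A: v=41, gcd(15,41)=1 -> changes
  Option B: v=20, gcd(15,20)=5 -> preserves
  Option C: v=18, gcd(15,18)=3 -> changes
  Option D: v=53, gcd(15,53)=1 -> changes
  Option E: v=26, gcd(15,26)=1 -> changes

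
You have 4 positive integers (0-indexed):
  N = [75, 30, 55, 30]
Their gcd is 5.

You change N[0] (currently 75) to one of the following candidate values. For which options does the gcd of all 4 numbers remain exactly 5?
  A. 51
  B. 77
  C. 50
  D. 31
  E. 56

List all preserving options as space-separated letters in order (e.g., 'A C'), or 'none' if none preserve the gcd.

Answer: C

Derivation:
Old gcd = 5; gcd of others (without N[0]) = 5
New gcd for candidate v: gcd(5, v). Preserves old gcd iff gcd(5, v) = 5.
  Option A: v=51, gcd(5,51)=1 -> changes
  Option B: v=77, gcd(5,77)=1 -> changes
  Option C: v=50, gcd(5,50)=5 -> preserves
  Option D: v=31, gcd(5,31)=1 -> changes
  Option E: v=56, gcd(5,56)=1 -> changes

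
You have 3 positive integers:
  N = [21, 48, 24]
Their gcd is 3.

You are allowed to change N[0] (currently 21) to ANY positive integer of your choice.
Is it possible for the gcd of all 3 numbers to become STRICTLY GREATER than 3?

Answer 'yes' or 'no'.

Current gcd = 3
gcd of all OTHER numbers (without N[0]=21): gcd([48, 24]) = 24
The new gcd after any change is gcd(24, new_value).
This can be at most 24.
Since 24 > old gcd 3, the gcd CAN increase (e.g., set N[0] = 24).

Answer: yes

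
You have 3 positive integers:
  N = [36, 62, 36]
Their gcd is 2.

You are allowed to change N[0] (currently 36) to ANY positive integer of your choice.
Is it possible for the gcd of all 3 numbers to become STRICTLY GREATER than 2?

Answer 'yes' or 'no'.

Answer: no

Derivation:
Current gcd = 2
gcd of all OTHER numbers (without N[0]=36): gcd([62, 36]) = 2
The new gcd after any change is gcd(2, new_value).
This can be at most 2.
Since 2 = old gcd 2, the gcd can only stay the same or decrease.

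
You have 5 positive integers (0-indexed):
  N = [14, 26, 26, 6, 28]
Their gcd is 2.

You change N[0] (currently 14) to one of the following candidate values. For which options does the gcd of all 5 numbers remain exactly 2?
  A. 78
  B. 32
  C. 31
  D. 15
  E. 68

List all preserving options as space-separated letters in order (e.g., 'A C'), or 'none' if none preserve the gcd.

Answer: A B E

Derivation:
Old gcd = 2; gcd of others (without N[0]) = 2
New gcd for candidate v: gcd(2, v). Preserves old gcd iff gcd(2, v) = 2.
  Option A: v=78, gcd(2,78)=2 -> preserves
  Option B: v=32, gcd(2,32)=2 -> preserves
  Option C: v=31, gcd(2,31)=1 -> changes
  Option D: v=15, gcd(2,15)=1 -> changes
  Option E: v=68, gcd(2,68)=2 -> preserves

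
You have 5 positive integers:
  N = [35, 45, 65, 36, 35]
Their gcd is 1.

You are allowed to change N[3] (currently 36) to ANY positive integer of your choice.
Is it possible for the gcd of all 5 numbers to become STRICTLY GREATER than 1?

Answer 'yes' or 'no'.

Current gcd = 1
gcd of all OTHER numbers (without N[3]=36): gcd([35, 45, 65, 35]) = 5
The new gcd after any change is gcd(5, new_value).
This can be at most 5.
Since 5 > old gcd 1, the gcd CAN increase (e.g., set N[3] = 5).

Answer: yes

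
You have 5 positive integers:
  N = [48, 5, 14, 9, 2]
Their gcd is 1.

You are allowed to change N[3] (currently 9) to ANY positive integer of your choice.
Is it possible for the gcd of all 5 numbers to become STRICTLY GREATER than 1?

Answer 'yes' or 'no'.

Current gcd = 1
gcd of all OTHER numbers (without N[3]=9): gcd([48, 5, 14, 2]) = 1
The new gcd after any change is gcd(1, new_value).
This can be at most 1.
Since 1 = old gcd 1, the gcd can only stay the same or decrease.

Answer: no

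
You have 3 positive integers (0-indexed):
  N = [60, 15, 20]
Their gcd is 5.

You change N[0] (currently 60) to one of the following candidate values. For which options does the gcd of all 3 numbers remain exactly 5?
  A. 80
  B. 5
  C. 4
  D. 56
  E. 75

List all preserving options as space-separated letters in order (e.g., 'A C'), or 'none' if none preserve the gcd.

Answer: A B E

Derivation:
Old gcd = 5; gcd of others (without N[0]) = 5
New gcd for candidate v: gcd(5, v). Preserves old gcd iff gcd(5, v) = 5.
  Option A: v=80, gcd(5,80)=5 -> preserves
  Option B: v=5, gcd(5,5)=5 -> preserves
  Option C: v=4, gcd(5,4)=1 -> changes
  Option D: v=56, gcd(5,56)=1 -> changes
  Option E: v=75, gcd(5,75)=5 -> preserves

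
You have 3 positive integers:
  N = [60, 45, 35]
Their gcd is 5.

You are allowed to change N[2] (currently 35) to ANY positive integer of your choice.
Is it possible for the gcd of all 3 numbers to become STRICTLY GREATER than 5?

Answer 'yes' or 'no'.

Current gcd = 5
gcd of all OTHER numbers (without N[2]=35): gcd([60, 45]) = 15
The new gcd after any change is gcd(15, new_value).
This can be at most 15.
Since 15 > old gcd 5, the gcd CAN increase (e.g., set N[2] = 15).

Answer: yes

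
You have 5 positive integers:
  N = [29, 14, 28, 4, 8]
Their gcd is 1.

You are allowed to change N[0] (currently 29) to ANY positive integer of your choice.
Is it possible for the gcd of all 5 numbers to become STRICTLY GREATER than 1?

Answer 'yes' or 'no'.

Current gcd = 1
gcd of all OTHER numbers (without N[0]=29): gcd([14, 28, 4, 8]) = 2
The new gcd after any change is gcd(2, new_value).
This can be at most 2.
Since 2 > old gcd 1, the gcd CAN increase (e.g., set N[0] = 2).

Answer: yes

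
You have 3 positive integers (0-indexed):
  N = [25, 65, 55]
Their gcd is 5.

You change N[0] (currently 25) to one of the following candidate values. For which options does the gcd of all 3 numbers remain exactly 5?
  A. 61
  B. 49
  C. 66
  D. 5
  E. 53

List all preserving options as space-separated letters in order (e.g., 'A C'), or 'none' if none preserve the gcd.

Old gcd = 5; gcd of others (without N[0]) = 5
New gcd for candidate v: gcd(5, v). Preserves old gcd iff gcd(5, v) = 5.
  Option A: v=61, gcd(5,61)=1 -> changes
  Option B: v=49, gcd(5,49)=1 -> changes
  Option C: v=66, gcd(5,66)=1 -> changes
  Option D: v=5, gcd(5,5)=5 -> preserves
  Option E: v=53, gcd(5,53)=1 -> changes

Answer: D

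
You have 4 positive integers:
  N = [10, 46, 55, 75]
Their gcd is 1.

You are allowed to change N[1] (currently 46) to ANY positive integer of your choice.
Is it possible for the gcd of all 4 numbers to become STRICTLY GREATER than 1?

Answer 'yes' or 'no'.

Current gcd = 1
gcd of all OTHER numbers (without N[1]=46): gcd([10, 55, 75]) = 5
The new gcd after any change is gcd(5, new_value).
This can be at most 5.
Since 5 > old gcd 1, the gcd CAN increase (e.g., set N[1] = 5).

Answer: yes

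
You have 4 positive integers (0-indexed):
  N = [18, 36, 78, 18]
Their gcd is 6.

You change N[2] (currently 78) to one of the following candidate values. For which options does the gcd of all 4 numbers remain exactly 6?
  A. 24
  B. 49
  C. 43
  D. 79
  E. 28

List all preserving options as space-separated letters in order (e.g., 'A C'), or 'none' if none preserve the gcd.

Answer: A

Derivation:
Old gcd = 6; gcd of others (without N[2]) = 18
New gcd for candidate v: gcd(18, v). Preserves old gcd iff gcd(18, v) = 6.
  Option A: v=24, gcd(18,24)=6 -> preserves
  Option B: v=49, gcd(18,49)=1 -> changes
  Option C: v=43, gcd(18,43)=1 -> changes
  Option D: v=79, gcd(18,79)=1 -> changes
  Option E: v=28, gcd(18,28)=2 -> changes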